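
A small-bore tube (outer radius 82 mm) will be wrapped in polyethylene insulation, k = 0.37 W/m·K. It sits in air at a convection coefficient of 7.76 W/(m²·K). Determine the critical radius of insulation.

For a cylinder r_cr = k/h = 0.37/7.76
r_cr = 47.7 mm; since the bare radius (82 mm) is above r_cr, any added insulation will reduce heat loss.

r_cr ≈ 47.7 mm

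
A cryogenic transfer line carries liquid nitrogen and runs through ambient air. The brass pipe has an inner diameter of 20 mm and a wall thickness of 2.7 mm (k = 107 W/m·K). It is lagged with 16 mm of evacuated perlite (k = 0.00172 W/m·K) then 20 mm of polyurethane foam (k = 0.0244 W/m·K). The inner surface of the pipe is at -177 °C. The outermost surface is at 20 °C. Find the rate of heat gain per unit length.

For a radial system each layer contributes R = ln(r_out/r_in)/(2πkL); films add R = 1/(hA).
R_brass pipe wall = ln(12.7/10)/(2π×107×1) = 3.555×10^-4 K/W
R_evacuated perlite = ln(28.7/12.7)/(2π×0.00172×1) = 75.44 K/W
R_polyurethane foam = ln(48.7/28.7)/(2π×0.0244×1) = 3.449 K/W
R_total = 78.89 K/W
Q = ΔT/R_total = 197/78.89

q′ ≈ 2.5 W/m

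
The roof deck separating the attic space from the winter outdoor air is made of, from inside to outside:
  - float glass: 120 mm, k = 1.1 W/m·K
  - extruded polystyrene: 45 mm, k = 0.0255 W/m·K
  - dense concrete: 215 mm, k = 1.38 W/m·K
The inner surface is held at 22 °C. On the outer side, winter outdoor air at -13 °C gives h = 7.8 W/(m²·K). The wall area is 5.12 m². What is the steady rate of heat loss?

Q ≈ 83 W

Thermal resistances in series:
R_float glass = L/(kA) = 0.12/(1.1×5.12) = 0.02131 K/W
R_extruded polystyrene = L/(kA) = 0.045/(0.0255×5.12) = 0.3447 K/W
R_dense concrete = L/(kA) = 0.215/(1.38×5.12) = 0.03043 K/W
R_outer film = 1/(h_o·A) = 1/(7.8×5.12) = 0.02504 K/W
R_total = 0.4214 K/W
Q = ΔT / R_total = 35 / 0.4214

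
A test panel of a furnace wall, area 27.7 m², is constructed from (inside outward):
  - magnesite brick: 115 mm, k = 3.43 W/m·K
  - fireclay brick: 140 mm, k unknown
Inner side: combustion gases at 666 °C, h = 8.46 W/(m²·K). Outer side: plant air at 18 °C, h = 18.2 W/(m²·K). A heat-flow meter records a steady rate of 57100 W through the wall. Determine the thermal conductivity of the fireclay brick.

Thermal resistances in series:
R_inner film = 1/(h_i·A) = 1/(8.46×27.7) = 0.004267 K/W
R_magnesite brick = L/(kA) = 0.115/(3.43×27.7) = 0.00121 K/W
R_outer film = 1/(h_o·A) = 1/(18.2×27.7) = 0.001984 K/W
Sum of known resistances R_other = 0.007461 K/W
Total R = ΔT/Q = 648/57100 = 0.01135 K/W
R_fireclay brick = R_total − R_other = 0.003887 K/W
k = L/(R·A) = 0.14/(0.003887×27.7)

k ≈ 1.3 W/(m·K)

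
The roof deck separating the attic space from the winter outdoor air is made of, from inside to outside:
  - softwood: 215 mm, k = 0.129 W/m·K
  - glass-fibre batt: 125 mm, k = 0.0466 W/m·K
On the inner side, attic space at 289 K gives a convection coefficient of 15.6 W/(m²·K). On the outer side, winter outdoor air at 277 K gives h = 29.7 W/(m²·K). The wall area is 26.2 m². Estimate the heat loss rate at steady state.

Treating each layer as a thermal resistance in series:
R_inner film = 1/(h_i·A) = 1/(15.6×26.2) = 0.002447 K/W
R_softwood = L/(kA) = 0.215/(0.129×26.2) = 0.06361 K/W
R_glass-fibre batt = L/(kA) = 0.125/(0.0466×26.2) = 0.1024 K/W
R_outer film = 1/(h_o·A) = 1/(29.7×26.2) = 0.001285 K/W
R_total = 0.1697 K/W
Q = ΔT / R_total = 12 / 0.1697

Q ≈ 70.7 W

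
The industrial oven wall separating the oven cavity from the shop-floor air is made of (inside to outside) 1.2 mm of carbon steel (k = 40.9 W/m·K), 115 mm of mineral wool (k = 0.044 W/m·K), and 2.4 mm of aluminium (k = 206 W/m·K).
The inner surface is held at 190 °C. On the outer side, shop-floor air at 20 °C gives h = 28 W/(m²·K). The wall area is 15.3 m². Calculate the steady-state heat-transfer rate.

Q ≈ 982 W

Model the wall as resistances in series:
R_carbon steel = L/(kA) = 0.0012/(40.9×15.3) = 1.918×10^-6 K/W
R_mineral wool = L/(kA) = 0.115/(0.044×15.3) = 0.1708 K/W
R_aluminium = L/(kA) = 0.0024/(206×15.3) = 7.615×10^-7 K/W
R_outer film = 1/(h_o·A) = 1/(28×15.3) = 0.002334 K/W
R_total = 0.1732 K/W
Q = ΔT / R_total = 170 / 0.1732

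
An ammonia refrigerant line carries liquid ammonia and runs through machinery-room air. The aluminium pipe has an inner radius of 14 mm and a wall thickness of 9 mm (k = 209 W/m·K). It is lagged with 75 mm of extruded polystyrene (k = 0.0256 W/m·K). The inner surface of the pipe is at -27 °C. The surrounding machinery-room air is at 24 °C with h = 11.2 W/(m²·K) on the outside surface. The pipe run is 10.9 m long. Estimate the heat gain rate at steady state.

Q ≈ 60.7 W

Radial resistances (cylindrical: R_cond = ln(r_o/r_i)/(2πkL), R_conv = 1/(h·2πrL)):
R_aluminium pipe wall = ln(23/14)/(2π×209×10.9) = 3.468×10^-5 K/W
R_extruded polystyrene = ln(98/23)/(2π×0.0256×10.9) = 0.8267 K/W
R_outer film = 1/(h_o·2πr_oL) = 1/(11.2×2π×0.098×10.9) = 0.0133 K/W
R_total = 0.8401 K/W
Q = ΔT/R_total = 51/0.8401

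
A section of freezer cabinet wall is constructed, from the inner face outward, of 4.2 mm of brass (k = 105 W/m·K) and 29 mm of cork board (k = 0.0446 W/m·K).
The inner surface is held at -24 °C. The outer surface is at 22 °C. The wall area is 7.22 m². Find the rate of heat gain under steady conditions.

Q ≈ 511 W

Thermal resistances in series:
R_brass = L/(kA) = 0.0042/(105×7.22) = 5.54×10^-6 K/W
R_cork board = L/(kA) = 0.029/(0.0446×7.22) = 0.09006 K/W
R_total = 0.09006 K/W
Q = ΔT / R_total = 46 / 0.09006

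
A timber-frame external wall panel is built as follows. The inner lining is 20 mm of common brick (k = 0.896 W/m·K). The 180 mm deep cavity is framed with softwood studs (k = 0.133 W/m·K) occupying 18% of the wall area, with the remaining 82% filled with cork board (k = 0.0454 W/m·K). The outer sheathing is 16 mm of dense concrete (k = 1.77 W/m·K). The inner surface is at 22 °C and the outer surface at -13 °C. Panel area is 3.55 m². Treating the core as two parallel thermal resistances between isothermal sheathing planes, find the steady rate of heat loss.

Q ≈ 41.8 W

Sheathing layers in series; stud and cavity paths in parallel between them.
R_inner = 0.02/(0.896×3.55) = 0.006288 K/W
R_stud  = 0.18/(0.133×0.18×3.55) = 2.118 K/W
R_cav   = 0.18/(0.0454×0.82×3.55) = 1.362 K/W
1/R_core = 1/R_stud + 1/R_cav → R_core = 0.8289 K/W
R_outer = 0.016/(1.77×3.55) = 0.002546 K/W
R_total = 0.8378 K/W
Q = ΔT/R_total = 35/0.8378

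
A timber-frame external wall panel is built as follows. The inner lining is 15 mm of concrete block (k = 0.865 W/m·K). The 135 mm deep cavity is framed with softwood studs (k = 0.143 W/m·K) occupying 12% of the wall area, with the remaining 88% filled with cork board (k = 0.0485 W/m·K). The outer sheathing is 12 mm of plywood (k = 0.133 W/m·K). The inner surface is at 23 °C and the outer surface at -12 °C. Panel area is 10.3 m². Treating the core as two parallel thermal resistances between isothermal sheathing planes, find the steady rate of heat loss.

Sheathing layers in series; stud and cavity paths in parallel between them.
R_inner = 0.015/(0.865×10.3) = 0.001684 K/W
R_stud  = 0.135/(0.143×0.12×10.3) = 0.7638 K/W
R_cav   = 0.135/(0.0485×0.88×10.3) = 0.3071 K/W
1/R_core = 1/R_stud + 1/R_cav → R_core = 0.219 K/W
R_outer = 0.012/(0.133×10.3) = 0.00876 K/W
R_total = 0.2295 K/W
Q = ΔT/R_total = 35/0.2295

Q ≈ 153 W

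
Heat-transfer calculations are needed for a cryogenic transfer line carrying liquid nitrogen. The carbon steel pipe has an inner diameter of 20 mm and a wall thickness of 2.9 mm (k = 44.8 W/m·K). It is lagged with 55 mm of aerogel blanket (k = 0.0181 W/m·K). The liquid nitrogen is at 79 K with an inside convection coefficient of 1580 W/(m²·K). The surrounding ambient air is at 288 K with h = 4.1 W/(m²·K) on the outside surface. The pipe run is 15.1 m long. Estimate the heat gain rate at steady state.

For a radial system each layer contributes R = ln(r_out/r_in)/(2πkL); films add R = 1/(hA).
R_inner film = 1/(h_i·2πr₁L) = 1/(1580×2π×0.01×15.1) = 6.671×10^-4 K/W
R_carbon steel pipe wall = ln(12.9/10)/(2π×44.8×15.1) = 5.991×10^-5 K/W
R_aerogel blanket = ln(67.9/12.9)/(2π×0.0181×15.1) = 0.9671 K/W
R_outer film = 1/(h_o·2πr_oL) = 1/(4.1×2π×0.0679×15.1) = 0.03786 K/W
R_total = 1.006 K/W
Q = ΔT/R_total = 209/1.006

Q ≈ 208 W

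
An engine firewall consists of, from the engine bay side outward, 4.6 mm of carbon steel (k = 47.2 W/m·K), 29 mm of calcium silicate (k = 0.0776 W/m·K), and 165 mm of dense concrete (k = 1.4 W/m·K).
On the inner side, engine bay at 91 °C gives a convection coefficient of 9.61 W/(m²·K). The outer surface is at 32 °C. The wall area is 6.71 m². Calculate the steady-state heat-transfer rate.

Series thermal resistances:
R_inner film = 1/(h_i·A) = 1/(9.61×6.71) = 0.01551 K/W
R_carbon steel = L/(kA) = 0.0046/(47.2×6.71) = 1.452×10^-5 K/W
R_calcium silicate = L/(kA) = 0.029/(0.0776×6.71) = 0.05569 K/W
R_dense concrete = L/(kA) = 0.165/(1.4×6.71) = 0.01756 K/W
R_total = 0.08878 K/W
Q = ΔT / R_total = 59 / 0.08878

Q ≈ 665 W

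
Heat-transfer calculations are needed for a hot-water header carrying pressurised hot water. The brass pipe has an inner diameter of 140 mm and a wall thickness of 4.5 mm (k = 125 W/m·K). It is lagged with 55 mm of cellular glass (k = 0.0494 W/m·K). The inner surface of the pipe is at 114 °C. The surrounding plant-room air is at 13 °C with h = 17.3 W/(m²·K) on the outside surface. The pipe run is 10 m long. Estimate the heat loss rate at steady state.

Treating each annulus and film as a series resistance:
R_brass pipe wall = ln(74.5/70)/(2π×125×10) = 7.933×10^-6 K/W
R_cellular glass = ln(129.5/74.5)/(2π×0.0494×10) = 0.1781 K/W
R_outer film = 1/(h_o·2πr_oL) = 1/(17.3×2π×0.1295×10) = 0.007104 K/W
R_total = 0.1852 K/W
Q = ΔT/R_total = 101/0.1852

Q ≈ 545 W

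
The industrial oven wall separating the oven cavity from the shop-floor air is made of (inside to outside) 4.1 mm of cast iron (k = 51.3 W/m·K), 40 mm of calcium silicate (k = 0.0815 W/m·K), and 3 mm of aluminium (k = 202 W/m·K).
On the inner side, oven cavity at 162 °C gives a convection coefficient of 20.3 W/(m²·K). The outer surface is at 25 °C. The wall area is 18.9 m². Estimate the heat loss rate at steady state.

Q ≈ 4790 W

Treating each layer as a thermal resistance in series:
R_inner film = 1/(h_i·A) = 1/(20.3×18.9) = 0.002606 K/W
R_cast iron = L/(kA) = 0.0041/(51.3×18.9) = 4.229×10^-6 K/W
R_calcium silicate = L/(kA) = 0.04/(0.0815×18.9) = 0.02597 K/W
R_aluminium = L/(kA) = 0.003/(202×18.9) = 7.858×10^-7 K/W
R_total = 0.02858 K/W
Q = ΔT / R_total = 137 / 0.02858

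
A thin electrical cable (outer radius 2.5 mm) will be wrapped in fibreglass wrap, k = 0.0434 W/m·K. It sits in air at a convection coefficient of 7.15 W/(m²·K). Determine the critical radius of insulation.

For a cylinder r_cr = k/h = 0.0434/7.15
r_cr = 6.07 mm; since the bare radius (2.5 mm) is below r_cr, adding a thin layer of insulation will *increase* heat loss.

r_cr ≈ 6.07 mm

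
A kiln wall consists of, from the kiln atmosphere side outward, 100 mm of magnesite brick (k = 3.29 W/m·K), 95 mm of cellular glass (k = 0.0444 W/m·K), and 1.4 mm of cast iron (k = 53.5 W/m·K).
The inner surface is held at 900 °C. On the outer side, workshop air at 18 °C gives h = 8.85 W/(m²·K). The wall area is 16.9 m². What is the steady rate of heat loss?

Q ≈ 6530 W

Series thermal resistances:
R_magnesite brick = L/(kA) = 0.1/(3.29×16.9) = 0.001799 K/W
R_cellular glass = L/(kA) = 0.095/(0.0444×16.9) = 0.1266 K/W
R_cast iron = L/(kA) = 0.0014/(53.5×16.9) = 1.548×10^-6 K/W
R_outer film = 1/(h_o·A) = 1/(8.85×16.9) = 0.006686 K/W
R_total = 0.1351 K/W
Q = ΔT / R_total = 882 / 0.1351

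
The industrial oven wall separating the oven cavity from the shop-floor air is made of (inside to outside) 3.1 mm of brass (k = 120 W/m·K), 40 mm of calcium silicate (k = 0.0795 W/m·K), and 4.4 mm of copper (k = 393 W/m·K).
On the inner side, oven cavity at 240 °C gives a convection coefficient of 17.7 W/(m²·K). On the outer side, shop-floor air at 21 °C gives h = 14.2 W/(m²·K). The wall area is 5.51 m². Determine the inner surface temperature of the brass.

T ≈ 220 °C

Treating each layer as a thermal resistance in series:
R_inner film = 1/(h_i·A) = 1/(17.7×5.51) = 0.01025 K/W
R_brass = L/(kA) = 0.0031/(120×5.51) = 4.688×10^-6 K/W
R_calcium silicate = L/(kA) = 0.04/(0.0795×5.51) = 0.09131 K/W
R_copper = L/(kA) = 0.0044/(393×5.51) = 2.032×10^-6 K/W
R_outer film = 1/(h_o·A) = 1/(14.2×5.51) = 0.01278 K/W
R_total = 0.1144 K/W;  Q = ΔT/R_total = 219/0.1144 = 1915 W
T_interface = T_inner − Q·ΣR(inner→interface) = 240 − 1920×0.01025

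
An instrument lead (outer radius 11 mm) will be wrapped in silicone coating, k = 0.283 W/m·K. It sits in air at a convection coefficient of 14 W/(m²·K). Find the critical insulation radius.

r_cr ≈ 20.2 mm

For a cylinder r_cr = k/h = 0.283/14
r_cr = 20.2 mm; since the bare radius (11 mm) is below r_cr, adding a thin layer of insulation will *increase* heat loss.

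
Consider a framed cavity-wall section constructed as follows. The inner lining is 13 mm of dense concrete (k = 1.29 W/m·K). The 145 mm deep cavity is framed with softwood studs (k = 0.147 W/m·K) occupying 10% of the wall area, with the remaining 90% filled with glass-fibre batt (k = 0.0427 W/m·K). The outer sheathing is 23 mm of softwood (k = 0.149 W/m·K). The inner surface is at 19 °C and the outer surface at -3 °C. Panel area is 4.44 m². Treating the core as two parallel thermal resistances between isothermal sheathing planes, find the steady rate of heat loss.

Sheathing layers in series; stud and cavity paths in parallel between them.
R_inner = 0.013/(1.29×4.44) = 0.00227 K/W
R_stud  = 0.145/(0.147×0.1×4.44) = 2.222 K/W
R_cav   = 0.145/(0.0427×0.9×4.44) = 0.8498 K/W
1/R_core = 1/R_stud + 1/R_cav → R_core = 0.6147 K/W
R_outer = 0.023/(0.149×4.44) = 0.03477 K/W
R_total = 0.6517 K/W
Q = ΔT/R_total = 22/0.6517

Q ≈ 33.8 W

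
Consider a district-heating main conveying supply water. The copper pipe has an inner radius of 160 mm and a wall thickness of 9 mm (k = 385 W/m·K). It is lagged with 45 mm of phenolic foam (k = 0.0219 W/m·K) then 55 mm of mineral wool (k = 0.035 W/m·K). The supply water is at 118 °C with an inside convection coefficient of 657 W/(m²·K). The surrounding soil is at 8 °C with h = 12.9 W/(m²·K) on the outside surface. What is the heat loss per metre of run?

q′ ≈ 39.2 W/m

Cylindrical conduction, so R = ln(r₂/r₁)/(2πkL) per layer, in series:
R_inner film = 1/(h_i·2πr₁L) = 1/(657×2π×0.16×1) = 0.001514 K/W
R_copper pipe wall = ln(169/160)/(2π×385×1) = 2.262×10^-5 K/W
R_phenolic foam = ln(214/169)/(2π×0.0219×1) = 1.716 K/W
R_mineral wool = ln(269/214)/(2π×0.035×1) = 1.04 K/W
R_outer film = 1/(h_o·2πr_oL) = 1/(12.9×2π×0.269×1) = 0.04586 K/W
R_total = 2.803 K/W
Q = ΔT/R_total = 110/2.803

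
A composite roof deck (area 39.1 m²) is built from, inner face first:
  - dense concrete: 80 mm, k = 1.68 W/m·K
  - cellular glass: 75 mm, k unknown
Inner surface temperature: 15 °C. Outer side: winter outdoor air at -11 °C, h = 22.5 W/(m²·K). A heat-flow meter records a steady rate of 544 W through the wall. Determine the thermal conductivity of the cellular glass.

Series thermal resistances:
R_dense concrete = L/(kA) = 0.08/(1.68×39.1) = 0.001218 K/W
R_outer film = 1/(h_o·A) = 1/(22.5×39.1) = 0.001137 K/W
Sum of known resistances R_other = 0.002355 K/W
Total R = ΔT/Q = 26/544 = 0.04779 K/W
R_cellular glass = R_total − R_other = 0.04544 K/W
k = L/(R·A) = 0.075/(0.04544×39.1)

k ≈ 0.0422 W/(m·K)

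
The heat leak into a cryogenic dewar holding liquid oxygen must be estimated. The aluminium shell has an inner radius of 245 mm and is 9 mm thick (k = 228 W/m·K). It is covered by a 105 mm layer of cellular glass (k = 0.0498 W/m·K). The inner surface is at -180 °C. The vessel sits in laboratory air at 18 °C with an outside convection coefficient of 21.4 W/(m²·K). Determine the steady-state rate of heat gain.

Each spherical layer contributes R = (1/r_i − 1/r_o)/(4πk):
R_aluminium shell = (1/0.245 − 1/0.254)/(4π×228) = 5.048×10^-5 K/W
R_cellular glass = (1/0.254 − 1/0.359)/(4π×0.0498) = 1.84 K/W
R_outer film = 1/(h·4πr_o²) = 1/(21.4×4π×0.359²) = 0.02885 K/W
R_total = 1.869 K/W
Q = ΔT/R_total = 198/1.869

Q ≈ 106 W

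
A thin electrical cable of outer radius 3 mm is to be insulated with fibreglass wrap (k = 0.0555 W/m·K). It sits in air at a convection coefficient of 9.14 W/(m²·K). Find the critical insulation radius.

r_cr ≈ 6.07 mm

For a cylinder r_cr = k/h = 0.0555/9.14
r_cr = 6.07 mm; since the bare radius (3 mm) is below r_cr, adding a thin layer of insulation will *increase* heat loss.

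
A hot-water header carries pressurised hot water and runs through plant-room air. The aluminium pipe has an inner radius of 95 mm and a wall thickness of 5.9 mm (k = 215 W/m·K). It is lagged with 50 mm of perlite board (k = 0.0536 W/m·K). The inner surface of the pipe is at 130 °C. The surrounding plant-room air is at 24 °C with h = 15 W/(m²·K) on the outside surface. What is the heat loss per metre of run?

Treating each annulus and film as a series resistance:
R_aluminium pipe wall = ln(100.9/95)/(2π×215×1) = 4.46×10^-5 K/W
R_perlite board = ln(150.9/100.9)/(2π×0.0536×1) = 1.195 K/W
R_outer film = 1/(h_o·2πr_oL) = 1/(15×2π×0.1509×1) = 0.07031 K/W
R_total = 1.265 K/W
Q = ΔT/R_total = 106/1.265

q′ ≈ 83.8 W/m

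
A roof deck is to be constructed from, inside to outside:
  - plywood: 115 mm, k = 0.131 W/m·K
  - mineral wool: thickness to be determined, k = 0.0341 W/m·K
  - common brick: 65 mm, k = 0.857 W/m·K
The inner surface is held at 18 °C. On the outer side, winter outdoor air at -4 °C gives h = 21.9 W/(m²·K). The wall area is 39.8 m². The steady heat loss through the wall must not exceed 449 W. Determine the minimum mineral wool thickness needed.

Series thermal resistances:
R_plywood = L/(kA) = 0.115/(0.131×39.8) = 0.02206 K/W
R_common brick = L/(kA) = 0.065/(0.857×39.8) = 0.001906 K/W
R_outer film = 1/(h_o·A) = 1/(21.9×39.8) = 0.001147 K/W
Sum of the known resistances R_other = 0.02511 K/W
Required total resistance R_tot = ΔT/Q_allow = 22/449 = 0.049 K/W
R_mineral wool = R_tot − R_other = 0.02389 K/W
L = R·k·A = 0.02389×0.0341×39.8

L ≈ 32.4 mm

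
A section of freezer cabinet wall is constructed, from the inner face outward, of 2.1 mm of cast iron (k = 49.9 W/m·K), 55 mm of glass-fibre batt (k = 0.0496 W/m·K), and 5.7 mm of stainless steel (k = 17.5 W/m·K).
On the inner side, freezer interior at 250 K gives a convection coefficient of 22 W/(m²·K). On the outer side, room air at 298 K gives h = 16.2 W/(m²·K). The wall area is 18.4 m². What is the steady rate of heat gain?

Using the resistance-network approach (series):
R_inner film = 1/(h_i·A) = 1/(22×18.4) = 0.00247 K/W
R_cast iron = L/(kA) = 0.0021/(49.9×18.4) = 2.287×10^-6 K/W
R_glass-fibre batt = L/(kA) = 0.055/(0.0496×18.4) = 0.06026 K/W
R_stainless steel = L/(kA) = 0.0057/(17.5×18.4) = 1.77×10^-5 K/W
R_outer film = 1/(h_o·A) = 1/(16.2×18.4) = 0.003355 K/W
R_total = 0.06611 K/W
Q = ΔT / R_total = 48 / 0.06611

Q ≈ 726 W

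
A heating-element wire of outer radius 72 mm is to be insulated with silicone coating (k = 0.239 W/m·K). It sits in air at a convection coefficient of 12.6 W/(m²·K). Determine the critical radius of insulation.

r_cr ≈ 19 mm

For a cylinder r_cr = k/h = 0.239/12.6
r_cr = 19 mm; since the bare radius (72 mm) is above r_cr, any added insulation will reduce heat loss.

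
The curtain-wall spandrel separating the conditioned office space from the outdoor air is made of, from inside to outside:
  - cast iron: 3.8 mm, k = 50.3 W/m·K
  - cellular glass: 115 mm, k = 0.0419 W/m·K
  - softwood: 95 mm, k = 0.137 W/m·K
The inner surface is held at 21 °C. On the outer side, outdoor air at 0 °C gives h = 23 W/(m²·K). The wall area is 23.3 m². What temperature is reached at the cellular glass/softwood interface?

Thermal resistances in series:
R_cast iron = L/(kA) = 0.0038/(50.3×23.3) = 3.242×10^-6 K/W
R_cellular glass = L/(kA) = 0.115/(0.0419×23.3) = 0.1178 K/W
R_softwood = L/(kA) = 0.095/(0.137×23.3) = 0.02976 K/W
R_outer film = 1/(h_o·A) = 1/(23×23.3) = 0.001866 K/W
R_total = 0.1494 K/W;  Q = ΔT/R_total = 21/0.1494 = 140.5 W
T_interface = T_inner − Q·ΣR(inner→interface) = 21 − 141×0.1178

T ≈ 4.44 °C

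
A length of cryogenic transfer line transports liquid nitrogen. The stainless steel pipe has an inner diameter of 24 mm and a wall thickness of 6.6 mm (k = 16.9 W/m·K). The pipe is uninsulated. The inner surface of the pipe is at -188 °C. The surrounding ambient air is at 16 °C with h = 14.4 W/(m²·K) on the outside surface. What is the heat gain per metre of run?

q′ ≈ 341 W/m

For a radial system each layer contributes R = ln(r_out/r_in)/(2πkL); films add R = 1/(hA).
R_stainless steel pipe wall = ln(18.6/12)/(2π×16.9×1) = 0.004127 K/W
R_outer film = 1/(h_o·2πr_oL) = 1/(14.4×2π×0.0186×1) = 0.5942 K/W
R_total = 0.5983 K/W
Q = ΔT/R_total = 204/0.5983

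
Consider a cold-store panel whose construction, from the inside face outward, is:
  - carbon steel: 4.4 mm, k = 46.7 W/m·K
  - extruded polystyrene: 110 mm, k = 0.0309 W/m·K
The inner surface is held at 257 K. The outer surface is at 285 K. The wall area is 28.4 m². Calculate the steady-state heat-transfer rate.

Using the resistance-network approach (series):
R_carbon steel = L/(kA) = 0.0044/(46.7×28.4) = 3.318×10^-6 K/W
R_extruded polystyrene = L/(kA) = 0.11/(0.0309×28.4) = 0.1253 K/W
R_total = 0.1254 K/W
Q = ΔT / R_total = 28 / 0.1254

Q ≈ 223 W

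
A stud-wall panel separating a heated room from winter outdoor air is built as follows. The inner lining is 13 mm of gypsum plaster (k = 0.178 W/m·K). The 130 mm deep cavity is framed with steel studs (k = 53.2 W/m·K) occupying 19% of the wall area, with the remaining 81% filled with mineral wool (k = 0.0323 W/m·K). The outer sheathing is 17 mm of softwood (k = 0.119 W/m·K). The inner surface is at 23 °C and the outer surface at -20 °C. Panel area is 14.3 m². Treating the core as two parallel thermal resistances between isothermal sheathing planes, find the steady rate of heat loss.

Sheathing layers in series; stud and cavity paths in parallel between them.
R_inner = 0.013/(0.178×14.3) = 0.005107 K/W
R_stud  = 0.13/(53.2×0.19×14.3) = 8.994×10^-4 K/W
R_cav   = 0.13/(0.0323×0.81×14.3) = 0.3475 K/W
1/R_core = 1/R_stud + 1/R_cav → R_core = 8.971×10^-4 K/W
R_outer = 0.017/(0.119×14.3) = 0.00999 K/W
R_total = 0.01599 K/W
Q = ΔT/R_total = 43/0.01599

Q ≈ 2690 W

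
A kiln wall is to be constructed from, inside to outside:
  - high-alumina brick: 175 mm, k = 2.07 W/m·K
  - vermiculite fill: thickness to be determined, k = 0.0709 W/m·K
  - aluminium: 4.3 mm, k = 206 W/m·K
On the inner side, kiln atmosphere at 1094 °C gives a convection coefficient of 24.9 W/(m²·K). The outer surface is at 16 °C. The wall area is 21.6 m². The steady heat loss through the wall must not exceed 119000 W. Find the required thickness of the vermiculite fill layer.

Treating each layer as a thermal resistance in series:
R_inner film = 1/(h_i·A) = 1/(24.9×21.6) = 0.001859 K/W
R_high-alumina brick = L/(kA) = 0.175/(2.07×21.6) = 0.003914 K/W
R_aluminium = L/(kA) = 0.0043/(206×21.6) = 9.664×10^-7 K/W
Sum of the known resistances R_other = 0.005774 K/W
Required total resistance R_tot = ΔT/Q_allow = 1078/119000 = 0.009059 K/W
R_vermiculite fill = R_tot − R_other = 0.003285 K/W
L = R·k·A = 0.003285×0.0709×21.6

L ≈ 5.03 mm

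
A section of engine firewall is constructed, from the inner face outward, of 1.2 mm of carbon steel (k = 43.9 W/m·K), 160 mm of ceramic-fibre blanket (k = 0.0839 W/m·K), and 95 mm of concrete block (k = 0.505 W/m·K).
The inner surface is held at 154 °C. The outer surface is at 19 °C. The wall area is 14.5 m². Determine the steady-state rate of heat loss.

Series thermal resistances:
R_carbon steel = L/(kA) = 0.0012/(43.9×14.5) = 1.885×10^-6 K/W
R_ceramic-fibre blanket = L/(kA) = 0.16/(0.0839×14.5) = 0.1315 K/W
R_concrete block = L/(kA) = 0.095/(0.505×14.5) = 0.01297 K/W
R_total = 0.1445 K/W
Q = ΔT / R_total = 135 / 0.1445

Q ≈ 934 W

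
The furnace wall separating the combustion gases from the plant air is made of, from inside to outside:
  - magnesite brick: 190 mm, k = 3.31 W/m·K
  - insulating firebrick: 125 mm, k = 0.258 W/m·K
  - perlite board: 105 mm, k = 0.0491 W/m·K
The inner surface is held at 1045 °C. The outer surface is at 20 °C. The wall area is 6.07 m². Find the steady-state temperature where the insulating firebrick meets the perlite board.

T ≈ 838 °C

Series thermal resistances:
R_magnesite brick = L/(kA) = 0.19/(3.31×6.07) = 0.009457 K/W
R_insulating firebrick = L/(kA) = 0.125/(0.258×6.07) = 0.07982 K/W
R_perlite board = L/(kA) = 0.105/(0.0491×6.07) = 0.3523 K/W
R_total = 0.4416 K/W;  Q = ΔT/R_total = 1025/0.4416 = 2321 W
T_interface = T_inner − Q·ΣR(inner→interface) = 1045 − 2320×0.08927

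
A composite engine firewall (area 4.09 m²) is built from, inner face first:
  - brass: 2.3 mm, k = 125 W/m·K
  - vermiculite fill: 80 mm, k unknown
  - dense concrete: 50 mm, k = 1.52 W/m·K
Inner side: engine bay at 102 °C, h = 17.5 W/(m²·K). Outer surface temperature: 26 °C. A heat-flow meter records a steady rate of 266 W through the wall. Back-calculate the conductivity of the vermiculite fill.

k ≈ 0.0742 W/(m·K)

Model the wall as resistances in series:
R_inner film = 1/(h_i·A) = 1/(17.5×4.09) = 0.01397 K/W
R_brass = L/(kA) = 0.0023/(125×4.09) = 4.499×10^-6 K/W
R_dense concrete = L/(kA) = 0.05/(1.52×4.09) = 0.008043 K/W
Sum of known resistances R_other = 0.02202 K/W
Total R = ΔT/Q = 76/266 = 0.2857 K/W
R_vermiculite fill = R_total − R_other = 0.2637 K/W
k = L/(R·A) = 0.08/(0.2637×4.09)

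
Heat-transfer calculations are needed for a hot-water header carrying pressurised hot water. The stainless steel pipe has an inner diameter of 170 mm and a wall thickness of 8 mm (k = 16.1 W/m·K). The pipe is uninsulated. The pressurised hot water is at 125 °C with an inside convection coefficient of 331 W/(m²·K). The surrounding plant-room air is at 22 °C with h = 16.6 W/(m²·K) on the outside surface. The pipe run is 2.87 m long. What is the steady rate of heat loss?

Q ≈ 2700 W

Radial resistances (cylindrical: R_cond = ln(r_o/r_i)/(2πkL), R_conv = 1/(h·2πrL)):
R_inner film = 1/(h_i·2πr₁L) = 1/(331×2π×0.085×2.87) = 0.001971 K/W
R_stainless steel pipe wall = ln(93/85)/(2π×16.1×2.87) = 3.098×10^-4 K/W
R_outer film = 1/(h_o·2πr_oL) = 1/(16.6×2π×0.093×2.87) = 0.03592 K/W
R_total = 0.0382 K/W
Q = ΔT/R_total = 103/0.0382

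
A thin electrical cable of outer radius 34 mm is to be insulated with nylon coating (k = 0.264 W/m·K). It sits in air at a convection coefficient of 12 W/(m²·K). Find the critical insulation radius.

r_cr ≈ 22 mm

For a cylinder r_cr = k/h = 0.264/12
r_cr = 22 mm; since the bare radius (34 mm) is above r_cr, any added insulation will reduce heat loss.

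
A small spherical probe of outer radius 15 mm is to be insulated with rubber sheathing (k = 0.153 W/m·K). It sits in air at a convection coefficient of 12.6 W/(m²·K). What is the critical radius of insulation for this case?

r_cr ≈ 24.3 mm

For a sphere r_cr = 2k/h = 2×0.153/12.6
r_cr = 24.3 mm; since the bare radius (15 mm) is below r_cr, adding a thin layer of insulation will *increase* heat loss.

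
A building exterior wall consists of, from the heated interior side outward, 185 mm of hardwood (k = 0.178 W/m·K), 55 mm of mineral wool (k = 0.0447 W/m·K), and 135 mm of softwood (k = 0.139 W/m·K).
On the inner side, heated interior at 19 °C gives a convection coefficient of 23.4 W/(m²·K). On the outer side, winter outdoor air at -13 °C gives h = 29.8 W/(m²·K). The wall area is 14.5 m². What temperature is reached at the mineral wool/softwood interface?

Model the wall as resistances in series:
R_inner film = 1/(h_i·A) = 1/(23.4×14.5) = 0.002947 K/W
R_hardwood = L/(kA) = 0.185/(0.178×14.5) = 0.07168 K/W
R_mineral wool = L/(kA) = 0.055/(0.0447×14.5) = 0.08486 K/W
R_softwood = L/(kA) = 0.135/(0.139×14.5) = 0.06698 K/W
R_outer film = 1/(h_o·A) = 1/(29.8×14.5) = 0.002314 K/W
R_total = 0.2288 K/W;  Q = ΔT/R_total = 32/0.2288 = 139.9 W
T_interface = T_inner − Q·ΣR(inner→interface) = 19 − 140×0.1595

T ≈ -3.31 °C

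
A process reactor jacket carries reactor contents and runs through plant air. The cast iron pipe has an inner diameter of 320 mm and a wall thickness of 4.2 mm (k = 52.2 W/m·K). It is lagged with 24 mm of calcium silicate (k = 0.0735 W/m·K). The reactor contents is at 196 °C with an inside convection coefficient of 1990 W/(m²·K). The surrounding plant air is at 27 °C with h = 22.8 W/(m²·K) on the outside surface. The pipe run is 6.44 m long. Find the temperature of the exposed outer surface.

Per-layer cylindrical resistances, series-summed:
R_inner film = 1/(h_i·2πr₁L) = 1/(1990×2π×0.16×6.44) = 7.762×10^-5 K/W
R_cast iron pipe wall = ln(164.2/160)/(2π×52.2×6.44) = 1.227×10^-5 K/W
R_calcium silicate = ln(188.2/164.2)/(2π×0.0735×6.44) = 0.04587 K/W
R_outer film = 1/(h_o·2πr_oL) = 1/(22.8×2π×0.1882×6.44) = 0.005759 K/W
R_total = 0.05172 K/W
Q = ΔT/R_total = 169/0.05172
Q = 3270 W
T_interface = T_inner − Q·ΣR(inner→interface) = 196 − 3270×0.04596

T ≈ 45.8 °C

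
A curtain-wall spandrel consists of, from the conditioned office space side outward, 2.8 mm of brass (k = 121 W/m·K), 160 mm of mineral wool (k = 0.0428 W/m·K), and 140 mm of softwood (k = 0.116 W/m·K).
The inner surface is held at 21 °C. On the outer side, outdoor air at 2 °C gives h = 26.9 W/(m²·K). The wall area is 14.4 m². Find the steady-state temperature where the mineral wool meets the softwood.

T ≈ 6.74 °C

Using the resistance-network approach (series):
R_brass = L/(kA) = 0.0028/(121×14.4) = 1.607×10^-6 K/W
R_mineral wool = L/(kA) = 0.16/(0.0428×14.4) = 0.2596 K/W
R_softwood = L/(kA) = 0.14/(0.116×14.4) = 0.08381 K/W
R_outer film = 1/(h_o·A) = 1/(26.9×14.4) = 0.002582 K/W
R_total = 0.346 K/W;  Q = ΔT/R_total = 19/0.346 = 54.91 W
T_interface = T_inner − Q·ΣR(inner→interface) = 21 − 54.9×0.2596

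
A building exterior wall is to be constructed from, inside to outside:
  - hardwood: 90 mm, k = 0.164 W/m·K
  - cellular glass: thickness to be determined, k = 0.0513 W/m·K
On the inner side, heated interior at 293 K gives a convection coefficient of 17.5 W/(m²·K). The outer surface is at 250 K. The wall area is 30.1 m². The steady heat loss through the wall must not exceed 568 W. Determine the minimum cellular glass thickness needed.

L ≈ 85.8 mm

Thermal resistances in series:
R_inner film = 1/(h_i·A) = 1/(17.5×30.1) = 0.001898 K/W
R_hardwood = L/(kA) = 0.09/(0.164×30.1) = 0.01823 K/W
Sum of the known resistances R_other = 0.02013 K/W
Required total resistance R_tot = ΔT/Q_allow = 43/568 = 0.0757 K/W
R_cellular glass = R_tot − R_other = 0.05557 K/W
L = R·k·A = 0.05557×0.0513×30.1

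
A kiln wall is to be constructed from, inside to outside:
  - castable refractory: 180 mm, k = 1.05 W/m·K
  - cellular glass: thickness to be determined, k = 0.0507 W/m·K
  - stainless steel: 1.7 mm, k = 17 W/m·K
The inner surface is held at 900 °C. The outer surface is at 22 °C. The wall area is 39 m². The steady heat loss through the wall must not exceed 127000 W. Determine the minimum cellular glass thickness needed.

Thermal resistances in series:
R_castable refractory = L/(kA) = 0.18/(1.05×39) = 0.004396 K/W
R_stainless steel = L/(kA) = 0.0017/(17×39) = 2.564×10^-6 K/W
Sum of the known resistances R_other = 0.004398 K/W
Required total resistance R_tot = ΔT/Q_allow = 878/127000 = 0.006913 K/W
R_cellular glass = R_tot − R_other = 0.002515 K/W
L = R·k·A = 0.002515×0.0507×39

L ≈ 4.97 mm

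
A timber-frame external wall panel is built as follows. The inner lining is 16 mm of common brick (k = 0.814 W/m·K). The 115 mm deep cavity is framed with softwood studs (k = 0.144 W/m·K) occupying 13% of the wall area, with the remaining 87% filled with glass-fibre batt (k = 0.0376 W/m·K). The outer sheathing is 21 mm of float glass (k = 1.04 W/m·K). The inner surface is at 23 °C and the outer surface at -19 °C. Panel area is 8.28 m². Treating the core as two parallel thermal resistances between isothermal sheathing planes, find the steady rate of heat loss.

Sheathing layers in series; stud and cavity paths in parallel between them.
R_inner = 0.016/(0.814×8.28) = 0.002374 K/W
R_stud  = 0.115/(0.144×0.13×8.28) = 0.7419 K/W
R_cav   = 0.115/(0.0376×0.87×8.28) = 0.4246 K/W
1/R_core = 1/R_stud + 1/R_cav → R_core = 0.27 K/W
R_outer = 0.021/(1.04×8.28) = 0.002439 K/W
R_total = 0.2749 K/W
Q = ΔT/R_total = 42/0.2749

Q ≈ 153 W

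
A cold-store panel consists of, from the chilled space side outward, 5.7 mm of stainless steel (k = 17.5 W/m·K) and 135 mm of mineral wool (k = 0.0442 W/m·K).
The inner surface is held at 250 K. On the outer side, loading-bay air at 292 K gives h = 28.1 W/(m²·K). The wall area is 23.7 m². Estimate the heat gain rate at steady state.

Thermal resistances in series:
R_stainless steel = L/(kA) = 0.0057/(17.5×23.7) = 1.374×10^-5 K/W
R_mineral wool = L/(kA) = 0.135/(0.0442×23.7) = 0.1289 K/W
R_outer film = 1/(h_o·A) = 1/(28.1×23.7) = 0.001502 K/W
R_total = 0.1304 K/W
Q = ΔT / R_total = 42 / 0.1304

Q ≈ 322 W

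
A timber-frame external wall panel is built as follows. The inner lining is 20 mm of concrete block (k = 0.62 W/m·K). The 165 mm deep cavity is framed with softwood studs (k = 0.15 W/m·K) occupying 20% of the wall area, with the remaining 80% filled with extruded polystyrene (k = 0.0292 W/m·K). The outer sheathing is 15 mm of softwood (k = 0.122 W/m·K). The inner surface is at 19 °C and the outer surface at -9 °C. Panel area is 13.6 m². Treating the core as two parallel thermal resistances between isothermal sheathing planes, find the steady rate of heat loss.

Sheathing layers in series; stud and cavity paths in parallel between them.
R_inner = 0.02/(0.62×13.6) = 0.002372 K/W
R_stud  = 0.165/(0.15×0.2×13.6) = 0.4044 K/W
R_cav   = 0.165/(0.0292×0.8×13.6) = 0.5194 K/W
1/R_core = 1/R_stud + 1/R_cav → R_core = 0.2274 K/W
R_outer = 0.015/(0.122×13.6) = 0.009041 K/W
R_total = 0.2388 K/W
Q = ΔT/R_total = 28/0.2388

Q ≈ 117 W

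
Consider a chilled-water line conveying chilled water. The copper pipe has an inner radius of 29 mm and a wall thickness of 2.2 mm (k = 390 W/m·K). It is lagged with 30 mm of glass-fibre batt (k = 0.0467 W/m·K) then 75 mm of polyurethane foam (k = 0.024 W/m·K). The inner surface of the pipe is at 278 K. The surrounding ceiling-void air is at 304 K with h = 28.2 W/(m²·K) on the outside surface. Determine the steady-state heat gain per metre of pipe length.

q′ ≈ 3.4 W/m

Radial resistances (cylindrical: R_cond = ln(r_o/r_i)/(2πkL), R_conv = 1/(h·2πrL)):
R_copper pipe wall = ln(31.2/29)/(2π×390×1) = 2.984×10^-5 K/W
R_glass-fibre batt = ln(61.2/31.2)/(2π×0.0467×1) = 2.296 K/W
R_polyurethane foam = ln(136.2/61.2)/(2π×0.024×1) = 5.305 K/W
R_outer film = 1/(h_o·2πr_oL) = 1/(28.2×2π×0.1362×1) = 0.04144 K/W
R_total = 7.643 K/W
Q = ΔT/R_total = 26/7.643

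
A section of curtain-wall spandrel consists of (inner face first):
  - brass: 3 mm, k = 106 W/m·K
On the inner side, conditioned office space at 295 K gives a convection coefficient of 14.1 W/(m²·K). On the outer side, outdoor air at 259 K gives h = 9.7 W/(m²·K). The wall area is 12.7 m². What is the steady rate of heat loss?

Q ≈ 2630 W

Using the resistance-network approach (series):
R_inner film = 1/(h_i·A) = 1/(14.1×12.7) = 0.005584 K/W
R_brass = L/(kA) = 0.003/(106×12.7) = 2.228×10^-6 K/W
R_outer film = 1/(h_o·A) = 1/(9.7×12.7) = 0.008118 K/W
R_total = 0.0137 K/W
Q = ΔT / R_total = 36 / 0.0137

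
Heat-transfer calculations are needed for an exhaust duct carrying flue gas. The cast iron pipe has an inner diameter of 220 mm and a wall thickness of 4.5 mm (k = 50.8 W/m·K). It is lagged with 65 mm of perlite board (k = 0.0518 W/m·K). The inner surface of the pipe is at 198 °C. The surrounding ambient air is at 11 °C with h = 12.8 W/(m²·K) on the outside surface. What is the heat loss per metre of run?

q′ ≈ 129 W/m

Treating each annulus and film as a series resistance:
R_cast iron pipe wall = ln(114.5/110)/(2π×50.8×1) = 1.256×10^-4 K/W
R_perlite board = ln(179.5/114.5)/(2π×0.0518×1) = 1.381 K/W
R_outer film = 1/(h_o·2πr_oL) = 1/(12.8×2π×0.1795×1) = 0.06927 K/W
R_total = 1.451 K/W
Q = ΔT/R_total = 187/1.451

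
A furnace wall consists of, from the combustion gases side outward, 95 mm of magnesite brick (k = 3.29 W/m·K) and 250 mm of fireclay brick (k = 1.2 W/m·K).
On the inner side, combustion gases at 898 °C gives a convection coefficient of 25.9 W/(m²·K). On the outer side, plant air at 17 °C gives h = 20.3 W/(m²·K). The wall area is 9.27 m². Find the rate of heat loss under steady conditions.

Q ≈ 25100 W

Series thermal resistances:
R_inner film = 1/(h_i·A) = 1/(25.9×9.27) = 0.004165 K/W
R_magnesite brick = L/(kA) = 0.095/(3.29×9.27) = 0.003115 K/W
R_fireclay brick = L/(kA) = 0.25/(1.2×9.27) = 0.02247 K/W
R_outer film = 1/(h_o·A) = 1/(20.3×9.27) = 0.005314 K/W
R_total = 0.03507 K/W
Q = ΔT / R_total = 881 / 0.03507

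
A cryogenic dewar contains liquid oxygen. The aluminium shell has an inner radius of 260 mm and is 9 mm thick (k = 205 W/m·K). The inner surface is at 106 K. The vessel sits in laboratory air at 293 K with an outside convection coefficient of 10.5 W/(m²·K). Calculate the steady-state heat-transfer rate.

Q ≈ 1780 W

Radial (spherical) resistances in series:
R_aluminium shell = (1/0.26 − 1/0.269)/(4π×205) = 4.995×10^-5 K/W
R_outer film = 1/(h·4πr_o²) = 1/(10.5×4π×0.269²) = 0.1047 K/W
R_total = 0.1048 K/W
Q = ΔT/R_total = 187/0.1048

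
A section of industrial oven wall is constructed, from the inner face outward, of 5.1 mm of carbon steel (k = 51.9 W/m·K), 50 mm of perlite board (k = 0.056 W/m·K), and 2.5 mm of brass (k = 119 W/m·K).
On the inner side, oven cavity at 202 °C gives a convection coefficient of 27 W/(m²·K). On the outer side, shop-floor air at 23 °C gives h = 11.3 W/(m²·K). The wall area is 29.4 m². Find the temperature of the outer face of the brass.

Thermal resistances in series:
R_inner film = 1/(h_i·A) = 1/(27×29.4) = 0.00126 K/W
R_carbon steel = L/(kA) = 0.0051/(51.9×29.4) = 3.342×10^-6 K/W
R_perlite board = L/(kA) = 0.05/(0.056×29.4) = 0.03037 K/W
R_brass = L/(kA) = 0.0025/(119×29.4) = 7.146×10^-7 K/W
R_outer film = 1/(h_o·A) = 1/(11.3×29.4) = 0.00301 K/W
R_total = 0.03464 K/W;  Q = ΔT/R_total = 179/0.03464 = 5167 W
T_interface = T_inner − Q·ΣR(inner→interface) = 202 − 5170×0.03163

T ≈ 38.6 °C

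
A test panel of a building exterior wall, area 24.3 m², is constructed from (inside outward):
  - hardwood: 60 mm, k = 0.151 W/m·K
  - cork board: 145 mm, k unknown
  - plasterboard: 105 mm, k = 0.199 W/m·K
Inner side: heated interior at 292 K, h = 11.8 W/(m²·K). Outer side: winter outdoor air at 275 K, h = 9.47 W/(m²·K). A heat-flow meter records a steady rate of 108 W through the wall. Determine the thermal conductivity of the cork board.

k ≈ 0.0535 W/(m·K)

Model the wall as resistances in series:
R_inner film = 1/(h_i·A) = 1/(11.8×24.3) = 0.003487 K/W
R_hardwood = L/(kA) = 0.06/(0.151×24.3) = 0.01635 K/W
R_plasterboard = L/(kA) = 0.105/(0.199×24.3) = 0.02171 K/W
R_outer film = 1/(h_o·A) = 1/(9.47×24.3) = 0.004346 K/W
Sum of known resistances R_other = 0.0459 K/W
Total R = ΔT/Q = 17/108 = 0.1574 K/W
R_cork board = R_total − R_other = 0.1115 K/W
k = L/(R·A) = 0.145/(0.1115×24.3)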